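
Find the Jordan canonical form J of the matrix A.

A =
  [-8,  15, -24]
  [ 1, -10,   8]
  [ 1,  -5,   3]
J_2(-5) ⊕ J_1(-5)

The characteristic polynomial is
  det(x·I − A) = x^3 + 15*x^2 + 75*x + 125 = (x + 5)^3

Eigenvalues and multiplicities (the geometric multiplicity of λ is n − rank(A − λI), which equals the number of Jordan blocks for λ):
  λ = -5: algebraic multiplicity = 3, geometric multiplicity = 2

Determining the block sizes for each eigenvalue:
  λ = -5: 2 blocks summing to 3 forces exactly one block of size 2 and the rest size 1 → block sizes [2, 1]

Assembling the blocks gives a Jordan form
J =
  [-5,  1,  0]
  [ 0, -5,  0]
  [ 0,  0, -5]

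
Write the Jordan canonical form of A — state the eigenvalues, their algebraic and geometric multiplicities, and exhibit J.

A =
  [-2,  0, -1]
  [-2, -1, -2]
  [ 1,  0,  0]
J_2(-1) ⊕ J_1(-1)

The characteristic polynomial is
  det(x·I − A) = x^3 + 3*x^2 + 3*x + 1 = (x + 1)^3

Eigenvalues and multiplicities (the geometric multiplicity of λ is n − rank(A − λI), which equals the number of Jordan blocks for λ):
  λ = -1: algebraic multiplicity = 3, geometric multiplicity = 2

Determining the block sizes for each eigenvalue:
  λ = -1: 2 blocks summing to 3 forces exactly one block of size 2 and the rest size 1 → block sizes [2, 1]

Assembling the blocks gives a Jordan form
J =
  [-1,  1,  0]
  [ 0, -1,  0]
  [ 0,  0, -1]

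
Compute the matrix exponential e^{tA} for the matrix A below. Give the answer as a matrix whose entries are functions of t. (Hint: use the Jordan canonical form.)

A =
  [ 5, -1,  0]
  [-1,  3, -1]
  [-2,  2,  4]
e^{tA} =
  [t^2*exp(4*t) + t*exp(4*t) + exp(4*t), -t*exp(4*t), t^2*exp(4*t)/2]
  [t^2*exp(4*t) - t*exp(4*t), -t*exp(4*t) + exp(4*t), t^2*exp(4*t)/2 - t*exp(4*t)]
  [-2*t^2*exp(4*t) - 2*t*exp(4*t), 2*t*exp(4*t), -t^2*exp(4*t) + exp(4*t)]

Strategy: write A = P · J · P⁻¹ where J is a Jordan canonical form, so e^{tA} = P · e^{tJ} · P⁻¹, and e^{tJ} can be computed block-by-block.

A has Jordan form
J =
  [4, 1, 0]
  [0, 4, 1]
  [0, 0, 4]
(up to reordering of blocks).

Per-block formulas:
  For a 3×3 Jordan block J_3(4): exp(t · J_3(4)) = e^(4t)·(I + t·N + (t^2/2)·N^2), where N is the 3×3 nilpotent shift.

After assembling e^{tJ} and conjugating by P, we get:

e^{tA} =
  [t^2*exp(4*t) + t*exp(4*t) + exp(4*t), -t*exp(4*t), t^2*exp(4*t)/2]
  [t^2*exp(4*t) - t*exp(4*t), -t*exp(4*t) + exp(4*t), t^2*exp(4*t)/2 - t*exp(4*t)]
  [-2*t^2*exp(4*t) - 2*t*exp(4*t), 2*t*exp(4*t), -t^2*exp(4*t) + exp(4*t)]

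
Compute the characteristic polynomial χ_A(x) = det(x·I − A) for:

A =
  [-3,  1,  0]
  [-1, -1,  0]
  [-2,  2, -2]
x^3 + 6*x^2 + 12*x + 8

Expanding det(x·I − A) (e.g. by cofactor expansion or by noting that A is similar to its Jordan form J, which has the same characteristic polynomial as A) gives
  χ_A(x) = x^3 + 6*x^2 + 12*x + 8
which factors as (x + 2)^3. The eigenvalues (with algebraic multiplicities) are λ = -2 with multiplicity 3.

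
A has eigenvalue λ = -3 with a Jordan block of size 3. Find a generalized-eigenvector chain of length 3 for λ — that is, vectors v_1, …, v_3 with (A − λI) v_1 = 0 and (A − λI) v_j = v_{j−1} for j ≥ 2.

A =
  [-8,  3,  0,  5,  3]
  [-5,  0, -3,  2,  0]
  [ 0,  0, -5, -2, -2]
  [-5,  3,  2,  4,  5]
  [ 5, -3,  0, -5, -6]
A Jordan chain for λ = -3 of length 3:
v_1 = (1, 1, 0, 1, -1)ᵀ
v_2 = (0, -3, -2, 2, 0)ᵀ
v_3 = (0, 0, 1, 0, 0)ᵀ

Let N = A − (-3)·I. We want v_3 with N^3 v_3 = 0 but N^2 v_3 ≠ 0; then v_{j-1} := N · v_j for j = 3, …, 2.

Pick v_3 = (0, 0, 1, 0, 0)ᵀ.
Then v_2 = N · v_3 = (0, -3, -2, 2, 0)ᵀ.
Then v_1 = N · v_2 = (1, 1, 0, 1, -1)ᵀ.

Sanity check: (A − (-3)·I) v_1 = (0, 0, 0, 0, 0)ᵀ = 0. ✓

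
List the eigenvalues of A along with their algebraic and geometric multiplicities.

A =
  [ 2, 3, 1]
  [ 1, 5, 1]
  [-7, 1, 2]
λ = 3: alg = 3, geom = 1

Step 1 — factor the characteristic polynomial to read off the algebraic multiplicities:
  χ_A(x) = (x - 3)^3

Step 2 — compute geometric multiplicities via the rank-nullity identity g(λ) = n − rank(A − λI):
  rank(A − (3)·I) = 2, so dim ker(A − (3)·I) = n − 2 = 1

Summary:
  λ = 3: algebraic multiplicity = 3, geometric multiplicity = 1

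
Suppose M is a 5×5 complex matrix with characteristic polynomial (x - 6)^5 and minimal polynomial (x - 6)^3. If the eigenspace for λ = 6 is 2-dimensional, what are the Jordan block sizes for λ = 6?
Block sizes for λ = 6: [3, 2]

Step 1 — from the characteristic polynomial, algebraic multiplicity of λ = 6 is 5. From dim ker(M − (6)·I) = 2, there are exactly 2 Jordan blocks for λ = 6.
Step 2 — from the minimal polynomial, the factor (x − 6)^3 tells us the largest block for λ = 6 has size 3.
Step 3 — with total size 5, 2 blocks, and largest block 3, the block sizes (in nonincreasing order) are [3, 2].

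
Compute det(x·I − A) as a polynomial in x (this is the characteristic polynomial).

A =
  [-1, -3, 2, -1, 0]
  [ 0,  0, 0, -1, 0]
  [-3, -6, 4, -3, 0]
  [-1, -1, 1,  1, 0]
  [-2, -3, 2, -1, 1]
x^5 - 5*x^4 + 10*x^3 - 10*x^2 + 5*x - 1

Expanding det(x·I − A) (e.g. by cofactor expansion or by noting that A is similar to its Jordan form J, which has the same characteristic polynomial as A) gives
  χ_A(x) = x^5 - 5*x^4 + 10*x^3 - 10*x^2 + 5*x - 1
which factors as (x - 1)^5. The eigenvalues (with algebraic multiplicities) are λ = 1 with multiplicity 5.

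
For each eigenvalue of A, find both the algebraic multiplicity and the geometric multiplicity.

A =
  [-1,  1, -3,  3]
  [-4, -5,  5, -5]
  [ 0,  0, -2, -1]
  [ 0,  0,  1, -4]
λ = -3: alg = 4, geom = 2

Step 1 — factor the characteristic polynomial to read off the algebraic multiplicities:
  χ_A(x) = (x + 3)^4

Step 2 — compute geometric multiplicities via the rank-nullity identity g(λ) = n − rank(A − λI):
  rank(A − (-3)·I) = 2, so dim ker(A − (-3)·I) = n − 2 = 2

Summary:
  λ = -3: algebraic multiplicity = 4, geometric multiplicity = 2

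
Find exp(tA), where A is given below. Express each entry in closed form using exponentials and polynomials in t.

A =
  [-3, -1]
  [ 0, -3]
e^{tA} =
  [exp(-3*t), -t*exp(-3*t)]
  [0, exp(-3*t)]

Strategy: write A = P · J · P⁻¹ where J is a Jordan canonical form, so e^{tA} = P · e^{tJ} · P⁻¹, and e^{tJ} can be computed block-by-block.

A has Jordan form
J =
  [-3,  1]
  [ 0, -3]
(up to reordering of blocks).

Per-block formulas:
  For a 2×2 Jordan block J_2(-3): exp(t · J_2(-3)) = e^(-3t)·(I + t·N), where N is the 2×2 nilpotent shift.

After assembling e^{tJ} and conjugating by P, we get:

e^{tA} =
  [exp(-3*t), -t*exp(-3*t)]
  [0, exp(-3*t)]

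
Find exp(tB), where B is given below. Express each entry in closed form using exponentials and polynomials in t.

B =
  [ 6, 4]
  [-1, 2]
e^{tB} =
  [2*t*exp(4*t) + exp(4*t), 4*t*exp(4*t)]
  [-t*exp(4*t), -2*t*exp(4*t) + exp(4*t)]

Strategy: write B = P · J · P⁻¹ where J is a Jordan canonical form, so e^{tB} = P · e^{tJ} · P⁻¹, and e^{tJ} can be computed block-by-block.

B has Jordan form
J =
  [4, 1]
  [0, 4]
(up to reordering of blocks).

Per-block formulas:
  For a 2×2 Jordan block J_2(4): exp(t · J_2(4)) = e^(4t)·(I + t·N), where N is the 2×2 nilpotent shift.

After assembling e^{tJ} and conjugating by P, we get:

e^{tB} =
  [2*t*exp(4*t) + exp(4*t), 4*t*exp(4*t)]
  [-t*exp(4*t), -2*t*exp(4*t) + exp(4*t)]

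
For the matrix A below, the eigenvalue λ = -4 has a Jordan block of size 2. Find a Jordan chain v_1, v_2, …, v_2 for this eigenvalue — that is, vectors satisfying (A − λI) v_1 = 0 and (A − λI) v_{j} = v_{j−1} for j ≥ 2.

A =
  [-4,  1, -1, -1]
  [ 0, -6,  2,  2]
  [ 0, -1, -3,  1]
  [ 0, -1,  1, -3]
A Jordan chain for λ = -4 of length 2:
v_1 = (1, -2, -1, -1)ᵀ
v_2 = (0, 1, 0, 0)ᵀ

Let N = A − (-4)·I. We want v_2 with N^2 v_2 = 0 but N^1 v_2 ≠ 0; then v_{j-1} := N · v_j for j = 2, …, 2.

Pick v_2 = (0, 1, 0, 0)ᵀ.
Then v_1 = N · v_2 = (1, -2, -1, -1)ᵀ.

Sanity check: (A − (-4)·I) v_1 = (0, 0, 0, 0)ᵀ = 0. ✓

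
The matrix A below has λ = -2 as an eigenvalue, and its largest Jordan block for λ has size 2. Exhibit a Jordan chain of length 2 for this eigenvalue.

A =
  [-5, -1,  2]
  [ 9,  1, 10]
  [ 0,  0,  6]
A Jordan chain for λ = -2 of length 2:
v_1 = (-3, 9, 0)ᵀ
v_2 = (1, 0, 0)ᵀ

Let N = A − (-2)·I. We want v_2 with N^2 v_2 = 0 but N^1 v_2 ≠ 0; then v_{j-1} := N · v_j for j = 2, …, 2.

Pick v_2 = (1, 0, 0)ᵀ.
Then v_1 = N · v_2 = (-3, 9, 0)ᵀ.

Sanity check: (A − (-2)·I) v_1 = (0, 0, 0)ᵀ = 0. ✓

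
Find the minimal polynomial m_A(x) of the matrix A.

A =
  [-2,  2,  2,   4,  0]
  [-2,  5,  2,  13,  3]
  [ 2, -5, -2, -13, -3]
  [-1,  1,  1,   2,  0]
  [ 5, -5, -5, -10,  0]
x^3 - 3*x^2

The characteristic polynomial is χ_A(x) = x^4*(x - 3), so the eigenvalues are known. The minimal polynomial is
  m_A(x) = Π_λ (x − λ)^{k_λ}
where k_λ is the size of the *largest* Jordan block for λ (equivalently, the smallest k with (A − λI)^k v = 0 for every generalised eigenvector v of λ).

  λ = 0: largest Jordan block has size 2, contributing (x − 0)^2
  λ = 3: largest Jordan block has size 1, contributing (x − 3)

So m_A(x) = x^2*(x - 3) = x^3 - 3*x^2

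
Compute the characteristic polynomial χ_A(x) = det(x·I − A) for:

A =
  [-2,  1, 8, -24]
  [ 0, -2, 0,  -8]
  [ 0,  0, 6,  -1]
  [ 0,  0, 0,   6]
x^4 - 8*x^3 - 8*x^2 + 96*x + 144

Expanding det(x·I − A) (e.g. by cofactor expansion or by noting that A is similar to its Jordan form J, which has the same characteristic polynomial as A) gives
  χ_A(x) = x^4 - 8*x^3 - 8*x^2 + 96*x + 144
which factors as (x - 6)^2*(x + 2)^2. The eigenvalues (with algebraic multiplicities) are λ = -2 with multiplicity 2, λ = 6 with multiplicity 2.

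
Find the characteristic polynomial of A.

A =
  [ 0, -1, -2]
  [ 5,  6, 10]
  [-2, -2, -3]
x^3 - 3*x^2 + 3*x - 1

Expanding det(x·I − A) (e.g. by cofactor expansion or by noting that A is similar to its Jordan form J, which has the same characteristic polynomial as A) gives
  χ_A(x) = x^3 - 3*x^2 + 3*x - 1
which factors as (x - 1)^3. The eigenvalues (with algebraic multiplicities) are λ = 1 with multiplicity 3.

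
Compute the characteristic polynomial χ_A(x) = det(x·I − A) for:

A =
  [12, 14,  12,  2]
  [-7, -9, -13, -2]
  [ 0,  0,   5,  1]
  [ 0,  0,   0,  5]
x^4 - 13*x^3 + 45*x^2 + 25*x - 250

Expanding det(x·I − A) (e.g. by cofactor expansion or by noting that A is similar to its Jordan form J, which has the same characteristic polynomial as A) gives
  χ_A(x) = x^4 - 13*x^3 + 45*x^2 + 25*x - 250
which factors as (x - 5)^3*(x + 2). The eigenvalues (with algebraic multiplicities) are λ = -2 with multiplicity 1, λ = 5 with multiplicity 3.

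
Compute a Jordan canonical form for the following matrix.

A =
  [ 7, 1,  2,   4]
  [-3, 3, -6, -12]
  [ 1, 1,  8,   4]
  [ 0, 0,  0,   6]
J_2(6) ⊕ J_1(6) ⊕ J_1(6)

The characteristic polynomial is
  det(x·I − A) = x^4 - 24*x^3 + 216*x^2 - 864*x + 1296 = (x - 6)^4

Eigenvalues and multiplicities (the geometric multiplicity of λ is n − rank(A − λI), which equals the number of Jordan blocks for λ):
  λ = 6: algebraic multiplicity = 4, geometric multiplicity = 3

Determining the block sizes for each eigenvalue:
  λ = 6: 3 blocks summing to 4 forces exactly one block of size 2 and the rest size 1 → block sizes [2, 1, 1]

Assembling the blocks gives a Jordan form
J =
  [6, 1, 0, 0]
  [0, 6, 0, 0]
  [0, 0, 6, 0]
  [0, 0, 0, 6]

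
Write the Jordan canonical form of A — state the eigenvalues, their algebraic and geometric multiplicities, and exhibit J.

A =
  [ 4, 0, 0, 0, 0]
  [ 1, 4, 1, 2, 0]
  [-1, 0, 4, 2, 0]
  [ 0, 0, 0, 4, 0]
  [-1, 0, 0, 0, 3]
J_1(3) ⊕ J_3(4) ⊕ J_1(4)

The characteristic polynomial is
  det(x·I − A) = x^5 - 19*x^4 + 144*x^3 - 544*x^2 + 1024*x - 768 = (x - 4)^4*(x - 3)

Eigenvalues and multiplicities (the geometric multiplicity of λ is n − rank(A − λI), which equals the number of Jordan blocks for λ):
  λ = 3: algebraic multiplicity = 1, geometric multiplicity = 1
  λ = 4: algebraic multiplicity = 4, geometric multiplicity = 2

Determining the block sizes for each eigenvalue:
  λ = 3: one block (gm = 1), so the single block has size am = 1 → block sizes [1]
  λ = 4: with am = 4 and gm = 2, the partition is not yet determined (e.g. several partitions of 4 into 2 parts exist). Let N = A − (4)·I. Computing rank(N^1) = 3, rank(N^2) = 2, rank(N^3) = 1; the number of blocks of size ≥ j is rank(N^{j−1}) − rank(N^j), giving [2, 1, 1]. So we have 1 block(s) of size 3, 1 block(s) of size 1 → block sizes [3, 1]

Assembling the blocks gives a Jordan form
J =
  [3, 0, 0, 0, 0]
  [0, 4, 1, 0, 0]
  [0, 0, 4, 1, 0]
  [0, 0, 0, 4, 0]
  [0, 0, 0, 0, 4]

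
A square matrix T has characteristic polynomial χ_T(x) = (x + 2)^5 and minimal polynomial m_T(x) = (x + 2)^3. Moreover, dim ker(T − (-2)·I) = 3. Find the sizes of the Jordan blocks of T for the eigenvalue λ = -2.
Block sizes for λ = -2: [3, 1, 1]

Step 1 — from the characteristic polynomial, algebraic multiplicity of λ = -2 is 5. From dim ker(T − (-2)·I) = 3, there are exactly 3 Jordan blocks for λ = -2.
Step 2 — from the minimal polynomial, the factor (x + 2)^3 tells us the largest block for λ = -2 has size 3.
Step 3 — with total size 5, 3 blocks, and largest block 3, the block sizes (in nonincreasing order) are [3, 1, 1].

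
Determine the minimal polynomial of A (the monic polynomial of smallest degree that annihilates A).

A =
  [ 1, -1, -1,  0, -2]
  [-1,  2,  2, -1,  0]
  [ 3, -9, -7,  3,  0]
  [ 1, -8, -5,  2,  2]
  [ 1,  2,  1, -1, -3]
x^2 + 2*x + 1

The characteristic polynomial is χ_A(x) = (x + 1)^5, so the eigenvalues are known. The minimal polynomial is
  m_A(x) = Π_λ (x − λ)^{k_λ}
where k_λ is the size of the *largest* Jordan block for λ (equivalently, the smallest k with (A − λI)^k v = 0 for every generalised eigenvector v of λ).

  λ = -1: largest Jordan block has size 2, contributing (x + 1)^2

So m_A(x) = (x + 1)^2 = x^2 + 2*x + 1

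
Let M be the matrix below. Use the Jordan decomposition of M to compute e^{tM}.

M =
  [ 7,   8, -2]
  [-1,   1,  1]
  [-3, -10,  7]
e^{tM} =
  [t^2*exp(5*t) + 2*t*exp(5*t) + exp(5*t), 2*t^2*exp(5*t) + 8*t*exp(5*t), -2*t*exp(5*t)]
  [-t^2*exp(5*t)/2 - t*exp(5*t), -t^2*exp(5*t) - 4*t*exp(5*t) + exp(5*t), t*exp(5*t)]
  [-t^2*exp(5*t) - 3*t*exp(5*t), -2*t^2*exp(5*t) - 10*t*exp(5*t), 2*t*exp(5*t) + exp(5*t)]

Strategy: write M = P · J · P⁻¹ where J is a Jordan canonical form, so e^{tM} = P · e^{tJ} · P⁻¹, and e^{tJ} can be computed block-by-block.

M has Jordan form
J =
  [5, 1, 0]
  [0, 5, 1]
  [0, 0, 5]
(up to reordering of blocks).

Per-block formulas:
  For a 3×3 Jordan block J_3(5): exp(t · J_3(5)) = e^(5t)·(I + t·N + (t^2/2)·N^2), where N is the 3×3 nilpotent shift.

After assembling e^{tJ} and conjugating by P, we get:

e^{tM} =
  [t^2*exp(5*t) + 2*t*exp(5*t) + exp(5*t), 2*t^2*exp(5*t) + 8*t*exp(5*t), -2*t*exp(5*t)]
  [-t^2*exp(5*t)/2 - t*exp(5*t), -t^2*exp(5*t) - 4*t*exp(5*t) + exp(5*t), t*exp(5*t)]
  [-t^2*exp(5*t) - 3*t*exp(5*t), -2*t^2*exp(5*t) - 10*t*exp(5*t), 2*t*exp(5*t) + exp(5*t)]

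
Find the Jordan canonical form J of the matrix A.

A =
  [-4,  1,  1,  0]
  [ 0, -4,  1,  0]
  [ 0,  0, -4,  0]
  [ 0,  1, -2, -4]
J_3(-4) ⊕ J_1(-4)

The characteristic polynomial is
  det(x·I − A) = x^4 + 16*x^3 + 96*x^2 + 256*x + 256 = (x + 4)^4

Eigenvalues and multiplicities (the geometric multiplicity of λ is n − rank(A − λI), which equals the number of Jordan blocks for λ):
  λ = -4: algebraic multiplicity = 4, geometric multiplicity = 2

Determining the block sizes for each eigenvalue:
  λ = -4: with am = 4 and gm = 2, the partition is not yet determined (e.g. several partitions of 4 into 2 parts exist). Let N = A − (-4)·I. Computing rank(N^1) = 2, rank(N^2) = 1, rank(N^3) = 0; the number of blocks of size ≥ j is rank(N^{j−1}) − rank(N^j), giving [2, 1, 1]. So we have 1 block(s) of size 3, 1 block(s) of size 1 → block sizes [3, 1]

Assembling the blocks gives a Jordan form
J =
  [-4,  1,  0,  0]
  [ 0, -4,  1,  0]
  [ 0,  0, -4,  0]
  [ 0,  0,  0, -4]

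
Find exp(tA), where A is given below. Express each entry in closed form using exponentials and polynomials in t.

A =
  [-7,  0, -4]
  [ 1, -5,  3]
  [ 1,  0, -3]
e^{tA} =
  [-2*t*exp(-5*t) + exp(-5*t), 0, -4*t*exp(-5*t)]
  [t^2*exp(-5*t)/2 + t*exp(-5*t), exp(-5*t), t^2*exp(-5*t) + 3*t*exp(-5*t)]
  [t*exp(-5*t), 0, 2*t*exp(-5*t) + exp(-5*t)]

Strategy: write A = P · J · P⁻¹ where J is a Jordan canonical form, so e^{tA} = P · e^{tJ} · P⁻¹, and e^{tJ} can be computed block-by-block.

A has Jordan form
J =
  [-5,  1,  0]
  [ 0, -5,  1]
  [ 0,  0, -5]
(up to reordering of blocks).

Per-block formulas:
  For a 3×3 Jordan block J_3(-5): exp(t · J_3(-5)) = e^(-5t)·(I + t·N + (t^2/2)·N^2), where N is the 3×3 nilpotent shift.

After assembling e^{tJ} and conjugating by P, we get:

e^{tA} =
  [-2*t*exp(-5*t) + exp(-5*t), 0, -4*t*exp(-5*t)]
  [t^2*exp(-5*t)/2 + t*exp(-5*t), exp(-5*t), t^2*exp(-5*t) + 3*t*exp(-5*t)]
  [t*exp(-5*t), 0, 2*t*exp(-5*t) + exp(-5*t)]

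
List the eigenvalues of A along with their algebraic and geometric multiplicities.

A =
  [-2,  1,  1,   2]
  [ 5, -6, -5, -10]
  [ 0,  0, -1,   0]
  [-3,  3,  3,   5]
λ = -1: alg = 4, geom = 3

Step 1 — factor the characteristic polynomial to read off the algebraic multiplicities:
  χ_A(x) = (x + 1)^4

Step 2 — compute geometric multiplicities via the rank-nullity identity g(λ) = n − rank(A − λI):
  rank(A − (-1)·I) = 1, so dim ker(A − (-1)·I) = n − 1 = 3

Summary:
  λ = -1: algebraic multiplicity = 4, geometric multiplicity = 3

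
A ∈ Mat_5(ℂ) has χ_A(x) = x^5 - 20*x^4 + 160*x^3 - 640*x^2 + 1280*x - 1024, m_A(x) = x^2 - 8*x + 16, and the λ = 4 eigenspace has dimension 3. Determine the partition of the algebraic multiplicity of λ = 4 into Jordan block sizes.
Block sizes for λ = 4: [2, 2, 1]

Step 1 — from the characteristic polynomial, algebraic multiplicity of λ = 4 is 5. From dim ker(A − (4)·I) = 3, there are exactly 3 Jordan blocks for λ = 4.
Step 2 — from the minimal polynomial, the factor (x − 4)^2 tells us the largest block for λ = 4 has size 2.
Step 3 — with total size 5, 3 blocks, and largest block 2, the block sizes (in nonincreasing order) are [2, 2, 1].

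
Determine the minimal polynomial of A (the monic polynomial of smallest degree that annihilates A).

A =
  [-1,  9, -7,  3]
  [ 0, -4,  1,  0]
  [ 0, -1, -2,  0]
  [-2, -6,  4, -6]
x^3 + 10*x^2 + 33*x + 36

The characteristic polynomial is χ_A(x) = (x + 3)^3*(x + 4), so the eigenvalues are known. The minimal polynomial is
  m_A(x) = Π_λ (x − λ)^{k_λ}
where k_λ is the size of the *largest* Jordan block for λ (equivalently, the smallest k with (A − λI)^k v = 0 for every generalised eigenvector v of λ).

  λ = -4: largest Jordan block has size 1, contributing (x + 4)
  λ = -3: largest Jordan block has size 2, contributing (x + 3)^2

So m_A(x) = (x + 3)^2*(x + 4) = x^3 + 10*x^2 + 33*x + 36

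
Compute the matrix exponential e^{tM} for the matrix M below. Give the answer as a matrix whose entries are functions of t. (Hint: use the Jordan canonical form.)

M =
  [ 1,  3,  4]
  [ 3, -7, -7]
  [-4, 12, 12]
e^{tM} =
  [-3*t^2*exp(2*t) - t*exp(2*t) + exp(2*t), 9*t^2*exp(2*t) + 3*t*exp(2*t), 15*t^2*exp(2*t)/2 + 4*t*exp(2*t)]
  [-t^2*exp(2*t) + 3*t*exp(2*t), 3*t^2*exp(2*t) - 9*t*exp(2*t) + exp(2*t), 5*t^2*exp(2*t)/2 - 7*t*exp(2*t)]
  [-4*t*exp(2*t), 12*t*exp(2*t), 10*t*exp(2*t) + exp(2*t)]

Strategy: write M = P · J · P⁻¹ where J is a Jordan canonical form, so e^{tM} = P · e^{tJ} · P⁻¹, and e^{tJ} can be computed block-by-block.

M has Jordan form
J =
  [2, 1, 0]
  [0, 2, 1]
  [0, 0, 2]
(up to reordering of blocks).

Per-block formulas:
  For a 3×3 Jordan block J_3(2): exp(t · J_3(2)) = e^(2t)·(I + t·N + (t^2/2)·N^2), where N is the 3×3 nilpotent shift.

After assembling e^{tJ} and conjugating by P, we get:

e^{tM} =
  [-3*t^2*exp(2*t) - t*exp(2*t) + exp(2*t), 9*t^2*exp(2*t) + 3*t*exp(2*t), 15*t^2*exp(2*t)/2 + 4*t*exp(2*t)]
  [-t^2*exp(2*t) + 3*t*exp(2*t), 3*t^2*exp(2*t) - 9*t*exp(2*t) + exp(2*t), 5*t^2*exp(2*t)/2 - 7*t*exp(2*t)]
  [-4*t*exp(2*t), 12*t*exp(2*t), 10*t*exp(2*t) + exp(2*t)]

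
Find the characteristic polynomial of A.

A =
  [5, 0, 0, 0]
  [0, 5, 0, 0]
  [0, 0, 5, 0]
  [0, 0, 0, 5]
x^4 - 20*x^3 + 150*x^2 - 500*x + 625

Expanding det(x·I − A) (e.g. by cofactor expansion or by noting that A is similar to its Jordan form J, which has the same characteristic polynomial as A) gives
  χ_A(x) = x^4 - 20*x^3 + 150*x^2 - 500*x + 625
which factors as (x - 5)^4. The eigenvalues (with algebraic multiplicities) are λ = 5 with multiplicity 4.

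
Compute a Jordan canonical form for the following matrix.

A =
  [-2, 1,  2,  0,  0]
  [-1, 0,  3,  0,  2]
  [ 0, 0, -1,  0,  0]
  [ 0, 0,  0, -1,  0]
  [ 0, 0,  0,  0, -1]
J_3(-1) ⊕ J_1(-1) ⊕ J_1(-1)

The characteristic polynomial is
  det(x·I − A) = x^5 + 5*x^4 + 10*x^3 + 10*x^2 + 5*x + 1 = (x + 1)^5

Eigenvalues and multiplicities (the geometric multiplicity of λ is n − rank(A − λI), which equals the number of Jordan blocks for λ):
  λ = -1: algebraic multiplicity = 5, geometric multiplicity = 3

Determining the block sizes for each eigenvalue:
  λ = -1: with am = 5 and gm = 3, the partition is not yet determined (e.g. several partitions of 5 into 3 parts exist). Let N = A − (-1)·I. Computing rank(N^1) = 2, rank(N^2) = 1, rank(N^3) = 0; the number of blocks of size ≥ j is rank(N^{j−1}) − rank(N^j), giving [3, 1, 1]. So we have 1 block(s) of size 3, 2 block(s) of size 1 → block sizes [3, 1, 1]

Assembling the blocks gives a Jordan form
J =
  [-1,  1,  0,  0,  0]
  [ 0, -1,  1,  0,  0]
  [ 0,  0, -1,  0,  0]
  [ 0,  0,  0, -1,  0]
  [ 0,  0,  0,  0, -1]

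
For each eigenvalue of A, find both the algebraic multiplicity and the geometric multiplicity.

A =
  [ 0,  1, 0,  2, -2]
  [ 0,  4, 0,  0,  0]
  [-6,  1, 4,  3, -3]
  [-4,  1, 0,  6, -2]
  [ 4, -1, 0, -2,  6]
λ = 4: alg = 5, geom = 3

Step 1 — factor the characteristic polynomial to read off the algebraic multiplicities:
  χ_A(x) = (x - 4)^5

Step 2 — compute geometric multiplicities via the rank-nullity identity g(λ) = n − rank(A − λI):
  rank(A − (4)·I) = 2, so dim ker(A − (4)·I) = n − 2 = 3

Summary:
  λ = 4: algebraic multiplicity = 5, geometric multiplicity = 3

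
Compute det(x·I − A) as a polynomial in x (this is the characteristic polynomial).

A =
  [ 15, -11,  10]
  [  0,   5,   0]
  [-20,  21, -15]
x^3 - 5*x^2 - 25*x + 125

Expanding det(x·I − A) (e.g. by cofactor expansion or by noting that A is similar to its Jordan form J, which has the same characteristic polynomial as A) gives
  χ_A(x) = x^3 - 5*x^2 - 25*x + 125
which factors as (x - 5)^2*(x + 5). The eigenvalues (with algebraic multiplicities) are λ = -5 with multiplicity 1, λ = 5 with multiplicity 2.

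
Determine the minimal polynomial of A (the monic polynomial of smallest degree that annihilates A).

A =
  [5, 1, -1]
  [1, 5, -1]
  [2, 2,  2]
x^2 - 8*x + 16

The characteristic polynomial is χ_A(x) = (x - 4)^3, so the eigenvalues are known. The minimal polynomial is
  m_A(x) = Π_λ (x − λ)^{k_λ}
where k_λ is the size of the *largest* Jordan block for λ (equivalently, the smallest k with (A − λI)^k v = 0 for every generalised eigenvector v of λ).

  λ = 4: largest Jordan block has size 2, contributing (x − 4)^2

So m_A(x) = (x - 4)^2 = x^2 - 8*x + 16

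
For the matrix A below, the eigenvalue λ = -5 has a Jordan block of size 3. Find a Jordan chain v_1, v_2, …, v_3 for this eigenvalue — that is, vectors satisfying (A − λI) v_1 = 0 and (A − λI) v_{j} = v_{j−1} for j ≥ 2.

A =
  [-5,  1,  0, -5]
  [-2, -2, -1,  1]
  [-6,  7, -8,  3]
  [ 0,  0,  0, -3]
A Jordan chain for λ = -5 of length 3:
v_1 = (-2, 0, 4, 0)ᵀ
v_2 = (0, -2, -6, 0)ᵀ
v_3 = (1, 0, 0, 0)ᵀ

Let N = A − (-5)·I. We want v_3 with N^3 v_3 = 0 but N^2 v_3 ≠ 0; then v_{j-1} := N · v_j for j = 3, …, 2.

Pick v_3 = (1, 0, 0, 0)ᵀ.
Then v_2 = N · v_3 = (0, -2, -6, 0)ᵀ.
Then v_1 = N · v_2 = (-2, 0, 4, 0)ᵀ.

Sanity check: (A − (-5)·I) v_1 = (0, 0, 0, 0)ᵀ = 0. ✓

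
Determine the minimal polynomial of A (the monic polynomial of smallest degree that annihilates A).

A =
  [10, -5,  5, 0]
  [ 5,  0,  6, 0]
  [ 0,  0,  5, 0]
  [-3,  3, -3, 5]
x^3 - 15*x^2 + 75*x - 125

The characteristic polynomial is χ_A(x) = (x - 5)^4, so the eigenvalues are known. The minimal polynomial is
  m_A(x) = Π_λ (x − λ)^{k_λ}
where k_λ is the size of the *largest* Jordan block for λ (equivalently, the smallest k with (A − λI)^k v = 0 for every generalised eigenvector v of λ).

  λ = 5: largest Jordan block has size 3, contributing (x − 5)^3

So m_A(x) = (x - 5)^3 = x^3 - 15*x^2 + 75*x - 125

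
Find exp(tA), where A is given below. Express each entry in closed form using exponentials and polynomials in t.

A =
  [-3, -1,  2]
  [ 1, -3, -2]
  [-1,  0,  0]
e^{tA} =
  [-t^2*exp(-2*t) - t*exp(-2*t) + exp(-2*t), t^2*exp(-2*t) - t*exp(-2*t), 2*t^2*exp(-2*t) + 2*t*exp(-2*t)]
  [t*exp(-2*t), -t*exp(-2*t) + exp(-2*t), -2*t*exp(-2*t)]
  [-t^2*exp(-2*t)/2 - t*exp(-2*t), t^2*exp(-2*t)/2, t^2*exp(-2*t) + 2*t*exp(-2*t) + exp(-2*t)]

Strategy: write A = P · J · P⁻¹ where J is a Jordan canonical form, so e^{tA} = P · e^{tJ} · P⁻¹, and e^{tJ} can be computed block-by-block.

A has Jordan form
J =
  [-2,  1,  0]
  [ 0, -2,  1]
  [ 0,  0, -2]
(up to reordering of blocks).

Per-block formulas:
  For a 3×3 Jordan block J_3(-2): exp(t · J_3(-2)) = e^(-2t)·(I + t·N + (t^2/2)·N^2), where N is the 3×3 nilpotent shift.

After assembling e^{tJ} and conjugating by P, we get:

e^{tA} =
  [-t^2*exp(-2*t) - t*exp(-2*t) + exp(-2*t), t^2*exp(-2*t) - t*exp(-2*t), 2*t^2*exp(-2*t) + 2*t*exp(-2*t)]
  [t*exp(-2*t), -t*exp(-2*t) + exp(-2*t), -2*t*exp(-2*t)]
  [-t^2*exp(-2*t)/2 - t*exp(-2*t), t^2*exp(-2*t)/2, t^2*exp(-2*t) + 2*t*exp(-2*t) + exp(-2*t)]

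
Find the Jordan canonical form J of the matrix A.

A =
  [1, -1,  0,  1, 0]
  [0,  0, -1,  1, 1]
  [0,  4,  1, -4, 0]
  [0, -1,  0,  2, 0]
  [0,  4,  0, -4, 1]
J_3(1) ⊕ J_1(1) ⊕ J_1(1)

The characteristic polynomial is
  det(x·I − A) = x^5 - 5*x^4 + 10*x^3 - 10*x^2 + 5*x - 1 = (x - 1)^5

Eigenvalues and multiplicities (the geometric multiplicity of λ is n − rank(A − λI), which equals the number of Jordan blocks for λ):
  λ = 1: algebraic multiplicity = 5, geometric multiplicity = 3

Determining the block sizes for each eigenvalue:
  λ = 1: with am = 5 and gm = 3, the partition is not yet determined (e.g. several partitions of 5 into 3 parts exist). Let N = A − (1)·I. Computing rank(N^1) = 2, rank(N^2) = 1, rank(N^3) = 0; the number of blocks of size ≥ j is rank(N^{j−1}) − rank(N^j), giving [3, 1, 1]. So we have 1 block(s) of size 3, 2 block(s) of size 1 → block sizes [3, 1, 1]

Assembling the blocks gives a Jordan form
J =
  [1, 1, 0, 0, 0]
  [0, 1, 1, 0, 0]
  [0, 0, 1, 0, 0]
  [0, 0, 0, 1, 0]
  [0, 0, 0, 0, 1]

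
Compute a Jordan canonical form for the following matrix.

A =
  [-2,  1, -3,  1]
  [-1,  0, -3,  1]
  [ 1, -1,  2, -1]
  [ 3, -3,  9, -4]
J_2(-1) ⊕ J_1(-1) ⊕ J_1(-1)

The characteristic polynomial is
  det(x·I − A) = x^4 + 4*x^3 + 6*x^2 + 4*x + 1 = (x + 1)^4

Eigenvalues and multiplicities (the geometric multiplicity of λ is n − rank(A − λI), which equals the number of Jordan blocks for λ):
  λ = -1: algebraic multiplicity = 4, geometric multiplicity = 3

Determining the block sizes for each eigenvalue:
  λ = -1: 3 blocks summing to 4 forces exactly one block of size 2 and the rest size 1 → block sizes [2, 1, 1]

Assembling the blocks gives a Jordan form
J =
  [-1,  1,  0,  0]
  [ 0, -1,  0,  0]
  [ 0,  0, -1,  0]
  [ 0,  0,  0, -1]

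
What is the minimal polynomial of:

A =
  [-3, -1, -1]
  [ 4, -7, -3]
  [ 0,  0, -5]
x^3 + 15*x^2 + 75*x + 125

The characteristic polynomial is χ_A(x) = (x + 5)^3, so the eigenvalues are known. The minimal polynomial is
  m_A(x) = Π_λ (x − λ)^{k_λ}
where k_λ is the size of the *largest* Jordan block for λ (equivalently, the smallest k with (A − λI)^k v = 0 for every generalised eigenvector v of λ).

  λ = -5: largest Jordan block has size 3, contributing (x + 5)^3

So m_A(x) = (x + 5)^3 = x^3 + 15*x^2 + 75*x + 125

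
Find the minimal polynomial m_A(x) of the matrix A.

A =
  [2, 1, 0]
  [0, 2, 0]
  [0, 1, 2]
x^2 - 4*x + 4

The characteristic polynomial is χ_A(x) = (x - 2)^3, so the eigenvalues are known. The minimal polynomial is
  m_A(x) = Π_λ (x − λ)^{k_λ}
where k_λ is the size of the *largest* Jordan block for λ (equivalently, the smallest k with (A − λI)^k v = 0 for every generalised eigenvector v of λ).

  λ = 2: largest Jordan block has size 2, contributing (x − 2)^2

So m_A(x) = (x - 2)^2 = x^2 - 4*x + 4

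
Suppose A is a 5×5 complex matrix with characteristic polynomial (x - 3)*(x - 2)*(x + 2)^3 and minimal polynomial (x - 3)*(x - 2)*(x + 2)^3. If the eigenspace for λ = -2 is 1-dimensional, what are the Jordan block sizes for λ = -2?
Block sizes for λ = -2: [3]

Step 1 — from the characteristic polynomial, algebraic multiplicity of λ = -2 is 3. From dim ker(A − (-2)·I) = 1, there are exactly 1 Jordan blocks for λ = -2.
Step 2 — from the minimal polynomial, the factor (x + 2)^3 tells us the largest block for λ = -2 has size 3.
Step 3 — with total size 3, 1 blocks, and largest block 3, the block sizes (in nonincreasing order) are [3].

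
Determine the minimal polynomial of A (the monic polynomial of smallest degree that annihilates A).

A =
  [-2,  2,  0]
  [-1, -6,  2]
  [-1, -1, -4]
x^3 + 12*x^2 + 48*x + 64

The characteristic polynomial is χ_A(x) = (x + 4)^3, so the eigenvalues are known. The minimal polynomial is
  m_A(x) = Π_λ (x − λ)^{k_λ}
where k_λ is the size of the *largest* Jordan block for λ (equivalently, the smallest k with (A − λI)^k v = 0 for every generalised eigenvector v of λ).

  λ = -4: largest Jordan block has size 3, contributing (x + 4)^3

So m_A(x) = (x + 4)^3 = x^3 + 12*x^2 + 48*x + 64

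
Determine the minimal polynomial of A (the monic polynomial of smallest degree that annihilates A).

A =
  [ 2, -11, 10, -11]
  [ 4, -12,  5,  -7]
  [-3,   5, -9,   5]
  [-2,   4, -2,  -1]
x^3 + 15*x^2 + 75*x + 125

The characteristic polynomial is χ_A(x) = (x + 5)^4, so the eigenvalues are known. The minimal polynomial is
  m_A(x) = Π_λ (x − λ)^{k_λ}
where k_λ is the size of the *largest* Jordan block for λ (equivalently, the smallest k with (A − λI)^k v = 0 for every generalised eigenvector v of λ).

  λ = -5: largest Jordan block has size 3, contributing (x + 5)^3

So m_A(x) = (x + 5)^3 = x^3 + 15*x^2 + 75*x + 125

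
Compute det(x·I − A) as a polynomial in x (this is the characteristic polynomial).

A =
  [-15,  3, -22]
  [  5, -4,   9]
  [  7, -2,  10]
x^3 + 9*x^2 + 27*x + 27

Expanding det(x·I − A) (e.g. by cofactor expansion or by noting that A is similar to its Jordan form J, which has the same characteristic polynomial as A) gives
  χ_A(x) = x^3 + 9*x^2 + 27*x + 27
which factors as (x + 3)^3. The eigenvalues (with algebraic multiplicities) are λ = -3 with multiplicity 3.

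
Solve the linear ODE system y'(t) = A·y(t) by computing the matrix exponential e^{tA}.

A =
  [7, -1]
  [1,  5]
e^{tA} =
  [t*exp(6*t) + exp(6*t), -t*exp(6*t)]
  [t*exp(6*t), -t*exp(6*t) + exp(6*t)]

Strategy: write A = P · J · P⁻¹ where J is a Jordan canonical form, so e^{tA} = P · e^{tJ} · P⁻¹, and e^{tJ} can be computed block-by-block.

A has Jordan form
J =
  [6, 1]
  [0, 6]
(up to reordering of blocks).

Per-block formulas:
  For a 2×2 Jordan block J_2(6): exp(t · J_2(6)) = e^(6t)·(I + t·N), where N is the 2×2 nilpotent shift.

After assembling e^{tJ} and conjugating by P, we get:

e^{tA} =
  [t*exp(6*t) + exp(6*t), -t*exp(6*t)]
  [t*exp(6*t), -t*exp(6*t) + exp(6*t)]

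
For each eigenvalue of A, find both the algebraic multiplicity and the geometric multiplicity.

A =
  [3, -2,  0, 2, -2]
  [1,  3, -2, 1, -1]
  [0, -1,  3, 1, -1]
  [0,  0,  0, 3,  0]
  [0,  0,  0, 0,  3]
λ = 3: alg = 5, geom = 3

Step 1 — factor the characteristic polynomial to read off the algebraic multiplicities:
  χ_A(x) = (x - 3)^5

Step 2 — compute geometric multiplicities via the rank-nullity identity g(λ) = n − rank(A − λI):
  rank(A − (3)·I) = 2, so dim ker(A − (3)·I) = n − 2 = 3

Summary:
  λ = 3: algebraic multiplicity = 5, geometric multiplicity = 3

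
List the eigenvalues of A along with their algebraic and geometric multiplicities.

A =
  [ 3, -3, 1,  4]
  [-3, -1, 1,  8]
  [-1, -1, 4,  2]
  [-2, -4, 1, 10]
λ = 4: alg = 4, geom = 2

Step 1 — factor the characteristic polynomial to read off the algebraic multiplicities:
  χ_A(x) = (x - 4)^4

Step 2 — compute geometric multiplicities via the rank-nullity identity g(λ) = n − rank(A − λI):
  rank(A − (4)·I) = 2, so dim ker(A − (4)·I) = n − 2 = 2

Summary:
  λ = 4: algebraic multiplicity = 4, geometric multiplicity = 2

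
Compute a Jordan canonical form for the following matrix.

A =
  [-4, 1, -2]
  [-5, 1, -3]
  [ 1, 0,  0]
J_3(-1)

The characteristic polynomial is
  det(x·I − A) = x^3 + 3*x^2 + 3*x + 1 = (x + 1)^3

Eigenvalues and multiplicities (the geometric multiplicity of λ is n − rank(A − λI), which equals the number of Jordan blocks for λ):
  λ = -1: algebraic multiplicity = 3, geometric multiplicity = 1

Determining the block sizes for each eigenvalue:
  λ = -1: one block (gm = 1), so the single block has size am = 3 → block sizes [3]

Assembling the blocks gives a Jordan form
J =
  [-1,  1,  0]
  [ 0, -1,  1]
  [ 0,  0, -1]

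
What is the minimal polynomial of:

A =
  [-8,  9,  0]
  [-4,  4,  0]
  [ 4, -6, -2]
x^2 + 4*x + 4

The characteristic polynomial is χ_A(x) = (x + 2)^3, so the eigenvalues are known. The minimal polynomial is
  m_A(x) = Π_λ (x − λ)^{k_λ}
where k_λ is the size of the *largest* Jordan block for λ (equivalently, the smallest k with (A − λI)^k v = 0 for every generalised eigenvector v of λ).

  λ = -2: largest Jordan block has size 2, contributing (x + 2)^2

So m_A(x) = (x + 2)^2 = x^2 + 4*x + 4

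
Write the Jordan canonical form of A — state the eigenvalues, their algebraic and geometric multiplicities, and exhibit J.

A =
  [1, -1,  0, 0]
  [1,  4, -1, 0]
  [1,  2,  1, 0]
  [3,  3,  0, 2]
J_3(2) ⊕ J_1(2)

The characteristic polynomial is
  det(x·I − A) = x^4 - 8*x^3 + 24*x^2 - 32*x + 16 = (x - 2)^4

Eigenvalues and multiplicities (the geometric multiplicity of λ is n − rank(A − λI), which equals the number of Jordan blocks for λ):
  λ = 2: algebraic multiplicity = 4, geometric multiplicity = 2

Determining the block sizes for each eigenvalue:
  λ = 2: with am = 4 and gm = 2, the partition is not yet determined (e.g. several partitions of 4 into 2 parts exist). Let N = A − (2)·I. Computing rank(N^1) = 2, rank(N^2) = 1, rank(N^3) = 0; the number of blocks of size ≥ j is rank(N^{j−1}) − rank(N^j), giving [2, 1, 1]. So we have 1 block(s) of size 3, 1 block(s) of size 1 → block sizes [3, 1]

Assembling the blocks gives a Jordan form
J =
  [2, 1, 0, 0]
  [0, 2, 1, 0]
  [0, 0, 2, 0]
  [0, 0, 0, 2]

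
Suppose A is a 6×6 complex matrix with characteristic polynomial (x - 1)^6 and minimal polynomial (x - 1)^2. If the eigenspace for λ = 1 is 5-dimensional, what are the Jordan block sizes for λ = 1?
Block sizes for λ = 1: [2, 1, 1, 1, 1]

Step 1 — from the characteristic polynomial, algebraic multiplicity of λ = 1 is 6. From dim ker(A − (1)·I) = 5, there are exactly 5 Jordan blocks for λ = 1.
Step 2 — from the minimal polynomial, the factor (x − 1)^2 tells us the largest block for λ = 1 has size 2.
Step 3 — with total size 6, 5 blocks, and largest block 2, the block sizes (in nonincreasing order) are [2, 1, 1, 1, 1].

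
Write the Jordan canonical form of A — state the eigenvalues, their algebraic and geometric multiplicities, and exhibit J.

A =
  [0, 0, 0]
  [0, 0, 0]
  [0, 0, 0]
J_1(0) ⊕ J_1(0) ⊕ J_1(0)

The characteristic polynomial is
  det(x·I − A) = x^3

Eigenvalues and multiplicities (the geometric multiplicity of λ is n − rank(A − λI), which equals the number of Jordan blocks for λ):
  λ = 0: algebraic multiplicity = 3, geometric multiplicity = 3

Determining the block sizes for each eigenvalue:
  λ = 0: gm = am = 3, so every block has size 1 → block sizes [1, 1, 1]

Assembling the blocks gives a Jordan form
J =
  [0, 0, 0]
  [0, 0, 0]
  [0, 0, 0]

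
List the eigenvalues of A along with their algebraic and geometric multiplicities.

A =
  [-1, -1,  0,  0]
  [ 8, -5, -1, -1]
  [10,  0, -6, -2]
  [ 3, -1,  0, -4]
λ = -4: alg = 4, geom = 2

Step 1 — factor the characteristic polynomial to read off the algebraic multiplicities:
  χ_A(x) = (x + 4)^4

Step 2 — compute geometric multiplicities via the rank-nullity identity g(λ) = n − rank(A − λI):
  rank(A − (-4)·I) = 2, so dim ker(A − (-4)·I) = n − 2 = 2

Summary:
  λ = -4: algebraic multiplicity = 4, geometric multiplicity = 2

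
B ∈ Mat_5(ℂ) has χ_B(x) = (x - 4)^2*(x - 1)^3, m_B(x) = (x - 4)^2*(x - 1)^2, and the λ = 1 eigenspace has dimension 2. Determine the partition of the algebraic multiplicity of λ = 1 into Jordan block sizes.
Block sizes for λ = 1: [2, 1]

Step 1 — from the characteristic polynomial, algebraic multiplicity of λ = 1 is 3. From dim ker(B − (1)·I) = 2, there are exactly 2 Jordan blocks for λ = 1.
Step 2 — from the minimal polynomial, the factor (x − 1)^2 tells us the largest block for λ = 1 has size 2.
Step 3 — with total size 3, 2 blocks, and largest block 2, the block sizes (in nonincreasing order) are [2, 1].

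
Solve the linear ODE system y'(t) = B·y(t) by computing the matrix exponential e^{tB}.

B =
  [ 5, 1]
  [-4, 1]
e^{tB} =
  [2*t*exp(3*t) + exp(3*t), t*exp(3*t)]
  [-4*t*exp(3*t), -2*t*exp(3*t) + exp(3*t)]

Strategy: write B = P · J · P⁻¹ where J is a Jordan canonical form, so e^{tB} = P · e^{tJ} · P⁻¹, and e^{tJ} can be computed block-by-block.

B has Jordan form
J =
  [3, 1]
  [0, 3]
(up to reordering of blocks).

Per-block formulas:
  For a 2×2 Jordan block J_2(3): exp(t · J_2(3)) = e^(3t)·(I + t·N), where N is the 2×2 nilpotent shift.

After assembling e^{tJ} and conjugating by P, we get:

e^{tB} =
  [2*t*exp(3*t) + exp(3*t), t*exp(3*t)]
  [-4*t*exp(3*t), -2*t*exp(3*t) + exp(3*t)]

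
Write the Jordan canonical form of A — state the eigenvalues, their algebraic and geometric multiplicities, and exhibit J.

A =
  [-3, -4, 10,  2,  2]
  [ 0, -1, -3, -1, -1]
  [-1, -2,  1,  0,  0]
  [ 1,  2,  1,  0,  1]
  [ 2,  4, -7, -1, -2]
J_2(-1) ⊕ J_2(-1) ⊕ J_1(-1)

The characteristic polynomial is
  det(x·I − A) = x^5 + 5*x^4 + 10*x^3 + 10*x^2 + 5*x + 1 = (x + 1)^5

Eigenvalues and multiplicities (the geometric multiplicity of λ is n − rank(A − λI), which equals the number of Jordan blocks for λ):
  λ = -1: algebraic multiplicity = 5, geometric multiplicity = 3

Determining the block sizes for each eigenvalue:
  λ = -1: with am = 5 and gm = 3, the partition is not yet determined (e.g. several partitions of 5 into 3 parts exist). Let N = A − (-1)·I. Computing rank(N^1) = 2, rank(N^2) = 0; the number of blocks of size ≥ j is rank(N^{j−1}) − rank(N^j), giving [3, 2]. So we have 2 block(s) of size 2, 1 block(s) of size 1 → block sizes [2, 2, 1]

Assembling the blocks gives a Jordan form
J =
  [-1,  1,  0,  0,  0]
  [ 0, -1,  0,  0,  0]
  [ 0,  0, -1,  1,  0]
  [ 0,  0,  0, -1,  0]
  [ 0,  0,  0,  0, -1]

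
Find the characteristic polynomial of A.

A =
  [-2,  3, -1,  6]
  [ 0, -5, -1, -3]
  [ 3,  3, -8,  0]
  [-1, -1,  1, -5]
x^4 + 20*x^3 + 150*x^2 + 500*x + 625

Expanding det(x·I − A) (e.g. by cofactor expansion or by noting that A is similar to its Jordan form J, which has the same characteristic polynomial as A) gives
  χ_A(x) = x^4 + 20*x^3 + 150*x^2 + 500*x + 625
which factors as (x + 5)^4. The eigenvalues (with algebraic multiplicities) are λ = -5 with multiplicity 4.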